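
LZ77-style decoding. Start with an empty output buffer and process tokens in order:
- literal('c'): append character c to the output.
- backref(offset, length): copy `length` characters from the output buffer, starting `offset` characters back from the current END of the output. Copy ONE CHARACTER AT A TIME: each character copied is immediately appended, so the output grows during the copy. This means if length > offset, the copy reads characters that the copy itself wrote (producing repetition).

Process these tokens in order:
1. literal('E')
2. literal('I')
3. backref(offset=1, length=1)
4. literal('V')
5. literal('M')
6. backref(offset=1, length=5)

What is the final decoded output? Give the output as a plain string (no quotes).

Answer: EIIVMMMMMM

Derivation:
Token 1: literal('E'). Output: "E"
Token 2: literal('I'). Output: "EI"
Token 3: backref(off=1, len=1). Copied 'I' from pos 1. Output: "EII"
Token 4: literal('V'). Output: "EIIV"
Token 5: literal('M'). Output: "EIIVM"
Token 6: backref(off=1, len=5) (overlapping!). Copied 'MMMMM' from pos 4. Output: "EIIVMMMMMM"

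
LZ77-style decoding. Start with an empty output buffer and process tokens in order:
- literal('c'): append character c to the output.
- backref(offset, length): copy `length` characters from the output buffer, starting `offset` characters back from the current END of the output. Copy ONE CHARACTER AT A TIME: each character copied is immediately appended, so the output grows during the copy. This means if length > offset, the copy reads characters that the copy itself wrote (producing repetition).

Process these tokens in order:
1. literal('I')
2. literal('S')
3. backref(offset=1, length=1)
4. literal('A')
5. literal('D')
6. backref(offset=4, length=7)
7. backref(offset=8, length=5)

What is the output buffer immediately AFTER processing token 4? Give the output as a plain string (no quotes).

Token 1: literal('I'). Output: "I"
Token 2: literal('S'). Output: "IS"
Token 3: backref(off=1, len=1). Copied 'S' from pos 1. Output: "ISS"
Token 4: literal('A'). Output: "ISSA"

Answer: ISSA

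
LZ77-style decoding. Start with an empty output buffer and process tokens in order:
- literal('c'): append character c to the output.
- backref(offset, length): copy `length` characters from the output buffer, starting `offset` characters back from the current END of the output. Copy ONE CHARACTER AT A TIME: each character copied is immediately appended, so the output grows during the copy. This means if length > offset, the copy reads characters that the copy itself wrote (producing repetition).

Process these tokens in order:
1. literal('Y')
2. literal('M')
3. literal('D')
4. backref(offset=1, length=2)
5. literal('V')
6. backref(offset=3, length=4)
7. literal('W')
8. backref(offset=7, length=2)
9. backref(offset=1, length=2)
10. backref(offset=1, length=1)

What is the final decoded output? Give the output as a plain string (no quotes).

Answer: YMDDDVDDVDWDVVVV

Derivation:
Token 1: literal('Y'). Output: "Y"
Token 2: literal('M'). Output: "YM"
Token 3: literal('D'). Output: "YMD"
Token 4: backref(off=1, len=2) (overlapping!). Copied 'DD' from pos 2. Output: "YMDDD"
Token 5: literal('V'). Output: "YMDDDV"
Token 6: backref(off=3, len=4) (overlapping!). Copied 'DDVD' from pos 3. Output: "YMDDDVDDVD"
Token 7: literal('W'). Output: "YMDDDVDDVDW"
Token 8: backref(off=7, len=2). Copied 'DV' from pos 4. Output: "YMDDDVDDVDWDV"
Token 9: backref(off=1, len=2) (overlapping!). Copied 'VV' from pos 12. Output: "YMDDDVDDVDWDVVV"
Token 10: backref(off=1, len=1). Copied 'V' from pos 14. Output: "YMDDDVDDVDWDVVVV"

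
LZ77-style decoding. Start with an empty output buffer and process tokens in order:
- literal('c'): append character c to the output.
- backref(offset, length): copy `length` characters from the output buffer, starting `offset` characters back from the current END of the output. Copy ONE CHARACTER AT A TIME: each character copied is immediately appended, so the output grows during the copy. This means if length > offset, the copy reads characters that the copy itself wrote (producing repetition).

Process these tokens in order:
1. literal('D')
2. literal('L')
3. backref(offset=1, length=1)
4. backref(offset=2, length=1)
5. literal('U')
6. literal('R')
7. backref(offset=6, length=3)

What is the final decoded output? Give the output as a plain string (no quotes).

Token 1: literal('D'). Output: "D"
Token 2: literal('L'). Output: "DL"
Token 3: backref(off=1, len=1). Copied 'L' from pos 1. Output: "DLL"
Token 4: backref(off=2, len=1). Copied 'L' from pos 1. Output: "DLLL"
Token 5: literal('U'). Output: "DLLLU"
Token 6: literal('R'). Output: "DLLLUR"
Token 7: backref(off=6, len=3). Copied 'DLL' from pos 0. Output: "DLLLURDLL"

Answer: DLLLURDLL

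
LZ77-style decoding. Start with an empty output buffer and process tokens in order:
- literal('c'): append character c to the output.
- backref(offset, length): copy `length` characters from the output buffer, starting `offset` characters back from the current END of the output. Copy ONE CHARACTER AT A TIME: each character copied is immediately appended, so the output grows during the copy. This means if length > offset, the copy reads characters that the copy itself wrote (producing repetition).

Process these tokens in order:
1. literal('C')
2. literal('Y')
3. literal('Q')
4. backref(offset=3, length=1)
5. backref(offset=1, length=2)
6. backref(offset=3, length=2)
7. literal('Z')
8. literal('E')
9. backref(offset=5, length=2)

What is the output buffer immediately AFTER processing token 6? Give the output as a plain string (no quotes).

Token 1: literal('C'). Output: "C"
Token 2: literal('Y'). Output: "CY"
Token 3: literal('Q'). Output: "CYQ"
Token 4: backref(off=3, len=1). Copied 'C' from pos 0. Output: "CYQC"
Token 5: backref(off=1, len=2) (overlapping!). Copied 'CC' from pos 3. Output: "CYQCCC"
Token 6: backref(off=3, len=2). Copied 'CC' from pos 3. Output: "CYQCCCCC"

Answer: CYQCCCCC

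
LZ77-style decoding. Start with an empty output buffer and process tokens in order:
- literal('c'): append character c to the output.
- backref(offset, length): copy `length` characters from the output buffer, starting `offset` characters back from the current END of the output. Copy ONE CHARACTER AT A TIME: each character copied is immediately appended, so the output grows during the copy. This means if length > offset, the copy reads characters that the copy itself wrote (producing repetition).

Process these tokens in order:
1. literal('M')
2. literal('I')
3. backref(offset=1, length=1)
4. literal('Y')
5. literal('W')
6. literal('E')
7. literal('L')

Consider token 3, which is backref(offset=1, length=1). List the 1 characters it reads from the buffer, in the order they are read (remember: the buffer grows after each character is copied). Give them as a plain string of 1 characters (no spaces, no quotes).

Answer: I

Derivation:
Token 1: literal('M'). Output: "M"
Token 2: literal('I'). Output: "MI"
Token 3: backref(off=1, len=1). Buffer before: "MI" (len 2)
  byte 1: read out[1]='I', append. Buffer now: "MII"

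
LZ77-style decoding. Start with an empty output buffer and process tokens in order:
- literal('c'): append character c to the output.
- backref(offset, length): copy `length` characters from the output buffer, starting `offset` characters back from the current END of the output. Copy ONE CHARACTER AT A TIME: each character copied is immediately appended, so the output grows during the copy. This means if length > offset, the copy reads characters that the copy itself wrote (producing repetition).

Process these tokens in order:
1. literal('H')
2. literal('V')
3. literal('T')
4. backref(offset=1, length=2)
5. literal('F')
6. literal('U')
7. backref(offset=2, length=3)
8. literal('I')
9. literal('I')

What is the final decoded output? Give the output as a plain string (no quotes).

Token 1: literal('H'). Output: "H"
Token 2: literal('V'). Output: "HV"
Token 3: literal('T'). Output: "HVT"
Token 4: backref(off=1, len=2) (overlapping!). Copied 'TT' from pos 2. Output: "HVTTT"
Token 5: literal('F'). Output: "HVTTTF"
Token 6: literal('U'). Output: "HVTTTFU"
Token 7: backref(off=2, len=3) (overlapping!). Copied 'FUF' from pos 5. Output: "HVTTTFUFUF"
Token 8: literal('I'). Output: "HVTTTFUFUFI"
Token 9: literal('I'). Output: "HVTTTFUFUFII"

Answer: HVTTTFUFUFII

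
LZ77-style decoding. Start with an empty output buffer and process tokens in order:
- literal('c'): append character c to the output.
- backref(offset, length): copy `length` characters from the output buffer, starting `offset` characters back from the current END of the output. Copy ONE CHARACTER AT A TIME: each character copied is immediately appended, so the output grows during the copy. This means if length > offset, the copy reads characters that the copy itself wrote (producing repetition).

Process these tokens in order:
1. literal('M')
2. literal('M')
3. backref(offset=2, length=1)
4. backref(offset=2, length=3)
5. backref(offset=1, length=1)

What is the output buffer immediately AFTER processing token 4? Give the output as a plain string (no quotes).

Answer: MMMMMM

Derivation:
Token 1: literal('M'). Output: "M"
Token 2: literal('M'). Output: "MM"
Token 3: backref(off=2, len=1). Copied 'M' from pos 0. Output: "MMM"
Token 4: backref(off=2, len=3) (overlapping!). Copied 'MMM' from pos 1. Output: "MMMMMM"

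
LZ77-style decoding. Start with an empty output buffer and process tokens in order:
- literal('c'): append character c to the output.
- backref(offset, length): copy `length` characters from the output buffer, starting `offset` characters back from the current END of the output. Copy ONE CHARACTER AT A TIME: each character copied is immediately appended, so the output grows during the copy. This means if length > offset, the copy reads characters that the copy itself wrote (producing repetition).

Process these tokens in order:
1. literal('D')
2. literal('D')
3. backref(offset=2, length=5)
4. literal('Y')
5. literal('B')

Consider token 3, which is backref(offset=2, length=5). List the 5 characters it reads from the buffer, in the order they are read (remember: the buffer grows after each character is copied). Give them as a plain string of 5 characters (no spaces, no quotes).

Token 1: literal('D'). Output: "D"
Token 2: literal('D'). Output: "DD"
Token 3: backref(off=2, len=5). Buffer before: "DD" (len 2)
  byte 1: read out[0]='D', append. Buffer now: "DDD"
  byte 2: read out[1]='D', append. Buffer now: "DDDD"
  byte 3: read out[2]='D', append. Buffer now: "DDDDD"
  byte 4: read out[3]='D', append. Buffer now: "DDDDDD"
  byte 5: read out[4]='D', append. Buffer now: "DDDDDDD"

Answer: DDDDD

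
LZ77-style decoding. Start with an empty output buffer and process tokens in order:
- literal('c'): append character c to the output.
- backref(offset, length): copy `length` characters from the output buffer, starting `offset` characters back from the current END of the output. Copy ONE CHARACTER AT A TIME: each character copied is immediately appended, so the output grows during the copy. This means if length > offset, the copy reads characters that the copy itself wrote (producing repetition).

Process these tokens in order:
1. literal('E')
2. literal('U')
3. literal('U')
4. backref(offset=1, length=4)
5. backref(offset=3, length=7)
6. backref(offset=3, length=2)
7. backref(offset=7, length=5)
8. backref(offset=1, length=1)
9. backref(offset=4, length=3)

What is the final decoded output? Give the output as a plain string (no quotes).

Answer: EUUUUUUUUUUUUUUUUUUUUUUUU

Derivation:
Token 1: literal('E'). Output: "E"
Token 2: literal('U'). Output: "EU"
Token 3: literal('U'). Output: "EUU"
Token 4: backref(off=1, len=4) (overlapping!). Copied 'UUUU' from pos 2. Output: "EUUUUUU"
Token 5: backref(off=3, len=7) (overlapping!). Copied 'UUUUUUU' from pos 4. Output: "EUUUUUUUUUUUUU"
Token 6: backref(off=3, len=2). Copied 'UU' from pos 11. Output: "EUUUUUUUUUUUUUUU"
Token 7: backref(off=7, len=5). Copied 'UUUUU' from pos 9. Output: "EUUUUUUUUUUUUUUUUUUUU"
Token 8: backref(off=1, len=1). Copied 'U' from pos 20. Output: "EUUUUUUUUUUUUUUUUUUUUU"
Token 9: backref(off=4, len=3). Copied 'UUU' from pos 18. Output: "EUUUUUUUUUUUUUUUUUUUUUUUU"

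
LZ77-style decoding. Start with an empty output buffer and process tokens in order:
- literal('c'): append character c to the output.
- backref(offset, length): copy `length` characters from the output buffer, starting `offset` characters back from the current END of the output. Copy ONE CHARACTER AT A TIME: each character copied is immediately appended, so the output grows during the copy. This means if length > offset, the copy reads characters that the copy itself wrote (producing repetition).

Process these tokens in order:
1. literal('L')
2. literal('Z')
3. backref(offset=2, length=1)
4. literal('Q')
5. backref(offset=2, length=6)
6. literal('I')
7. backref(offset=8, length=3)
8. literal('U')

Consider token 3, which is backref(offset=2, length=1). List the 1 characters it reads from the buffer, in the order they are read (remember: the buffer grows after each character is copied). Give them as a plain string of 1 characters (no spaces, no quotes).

Token 1: literal('L'). Output: "L"
Token 2: literal('Z'). Output: "LZ"
Token 3: backref(off=2, len=1). Buffer before: "LZ" (len 2)
  byte 1: read out[0]='L', append. Buffer now: "LZL"

Answer: L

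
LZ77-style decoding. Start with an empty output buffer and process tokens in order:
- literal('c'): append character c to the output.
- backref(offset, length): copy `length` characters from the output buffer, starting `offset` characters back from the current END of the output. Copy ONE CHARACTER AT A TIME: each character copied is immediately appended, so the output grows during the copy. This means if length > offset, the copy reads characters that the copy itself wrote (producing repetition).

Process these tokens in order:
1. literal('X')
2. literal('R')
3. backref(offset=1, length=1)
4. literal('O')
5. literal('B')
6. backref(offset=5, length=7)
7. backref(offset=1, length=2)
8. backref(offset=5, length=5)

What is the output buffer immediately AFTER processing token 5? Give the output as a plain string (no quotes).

Token 1: literal('X'). Output: "X"
Token 2: literal('R'). Output: "XR"
Token 3: backref(off=1, len=1). Copied 'R' from pos 1. Output: "XRR"
Token 4: literal('O'). Output: "XRRO"
Token 5: literal('B'). Output: "XRROB"

Answer: XRROB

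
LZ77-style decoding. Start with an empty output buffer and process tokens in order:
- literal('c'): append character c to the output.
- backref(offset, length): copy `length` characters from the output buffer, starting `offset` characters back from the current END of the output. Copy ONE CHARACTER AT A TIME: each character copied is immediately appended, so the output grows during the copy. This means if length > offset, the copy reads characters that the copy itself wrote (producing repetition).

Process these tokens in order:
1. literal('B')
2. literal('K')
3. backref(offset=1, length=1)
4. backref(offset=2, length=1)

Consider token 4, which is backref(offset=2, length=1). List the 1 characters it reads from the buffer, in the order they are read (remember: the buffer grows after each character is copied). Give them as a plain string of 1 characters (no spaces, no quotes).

Token 1: literal('B'). Output: "B"
Token 2: literal('K'). Output: "BK"
Token 3: backref(off=1, len=1). Copied 'K' from pos 1. Output: "BKK"
Token 4: backref(off=2, len=1). Buffer before: "BKK" (len 3)
  byte 1: read out[1]='K', append. Buffer now: "BKKK"

Answer: K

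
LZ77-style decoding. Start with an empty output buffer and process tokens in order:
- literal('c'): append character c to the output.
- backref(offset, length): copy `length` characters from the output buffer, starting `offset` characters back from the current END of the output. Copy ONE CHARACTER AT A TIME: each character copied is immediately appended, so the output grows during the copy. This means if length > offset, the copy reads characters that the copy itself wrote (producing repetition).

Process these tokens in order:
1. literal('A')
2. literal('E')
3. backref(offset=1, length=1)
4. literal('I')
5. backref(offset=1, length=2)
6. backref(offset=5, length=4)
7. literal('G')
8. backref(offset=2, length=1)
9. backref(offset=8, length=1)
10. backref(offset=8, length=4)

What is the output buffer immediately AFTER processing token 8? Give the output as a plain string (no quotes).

Answer: AEEIIIEEIIGI

Derivation:
Token 1: literal('A'). Output: "A"
Token 2: literal('E'). Output: "AE"
Token 3: backref(off=1, len=1). Copied 'E' from pos 1. Output: "AEE"
Token 4: literal('I'). Output: "AEEI"
Token 5: backref(off=1, len=2) (overlapping!). Copied 'II' from pos 3. Output: "AEEIII"
Token 6: backref(off=5, len=4). Copied 'EEII' from pos 1. Output: "AEEIIIEEII"
Token 7: literal('G'). Output: "AEEIIIEEIIG"
Token 8: backref(off=2, len=1). Copied 'I' from pos 9. Output: "AEEIIIEEIIGI"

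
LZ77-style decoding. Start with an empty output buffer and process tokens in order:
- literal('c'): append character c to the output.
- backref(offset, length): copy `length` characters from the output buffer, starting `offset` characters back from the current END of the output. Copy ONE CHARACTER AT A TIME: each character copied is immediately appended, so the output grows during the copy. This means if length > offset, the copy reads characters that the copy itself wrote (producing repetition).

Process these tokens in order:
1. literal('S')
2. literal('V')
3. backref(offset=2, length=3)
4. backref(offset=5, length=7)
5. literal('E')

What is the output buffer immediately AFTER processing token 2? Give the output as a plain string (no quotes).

Token 1: literal('S'). Output: "S"
Token 2: literal('V'). Output: "SV"

Answer: SV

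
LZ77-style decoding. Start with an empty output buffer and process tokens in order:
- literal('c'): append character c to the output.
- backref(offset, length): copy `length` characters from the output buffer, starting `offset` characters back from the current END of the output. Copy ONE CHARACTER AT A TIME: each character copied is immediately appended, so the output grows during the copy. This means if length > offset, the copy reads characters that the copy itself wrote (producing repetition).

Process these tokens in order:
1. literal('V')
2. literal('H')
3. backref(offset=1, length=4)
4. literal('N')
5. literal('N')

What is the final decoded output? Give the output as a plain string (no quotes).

Answer: VHHHHHNN

Derivation:
Token 1: literal('V'). Output: "V"
Token 2: literal('H'). Output: "VH"
Token 3: backref(off=1, len=4) (overlapping!). Copied 'HHHH' from pos 1. Output: "VHHHHH"
Token 4: literal('N'). Output: "VHHHHHN"
Token 5: literal('N'). Output: "VHHHHHNN"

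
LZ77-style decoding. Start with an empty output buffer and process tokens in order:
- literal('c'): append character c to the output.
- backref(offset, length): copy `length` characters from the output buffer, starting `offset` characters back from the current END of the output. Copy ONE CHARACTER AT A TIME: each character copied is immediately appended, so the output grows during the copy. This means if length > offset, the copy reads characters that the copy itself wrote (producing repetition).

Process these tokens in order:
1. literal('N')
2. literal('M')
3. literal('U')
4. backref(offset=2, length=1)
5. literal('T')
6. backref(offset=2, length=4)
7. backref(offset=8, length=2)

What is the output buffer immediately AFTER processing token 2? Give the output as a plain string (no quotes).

Token 1: literal('N'). Output: "N"
Token 2: literal('M'). Output: "NM"

Answer: NM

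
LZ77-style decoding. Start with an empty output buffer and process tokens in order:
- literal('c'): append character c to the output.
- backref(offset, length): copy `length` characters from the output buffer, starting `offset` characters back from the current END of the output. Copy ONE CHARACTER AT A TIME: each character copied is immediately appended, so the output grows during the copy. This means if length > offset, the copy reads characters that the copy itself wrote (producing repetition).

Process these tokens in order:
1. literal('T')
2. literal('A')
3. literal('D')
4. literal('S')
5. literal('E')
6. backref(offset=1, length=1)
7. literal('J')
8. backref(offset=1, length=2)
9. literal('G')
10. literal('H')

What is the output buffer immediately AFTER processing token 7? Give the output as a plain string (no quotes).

Token 1: literal('T'). Output: "T"
Token 2: literal('A'). Output: "TA"
Token 3: literal('D'). Output: "TAD"
Token 4: literal('S'). Output: "TADS"
Token 5: literal('E'). Output: "TADSE"
Token 6: backref(off=1, len=1). Copied 'E' from pos 4. Output: "TADSEE"
Token 7: literal('J'). Output: "TADSEEJ"

Answer: TADSEEJ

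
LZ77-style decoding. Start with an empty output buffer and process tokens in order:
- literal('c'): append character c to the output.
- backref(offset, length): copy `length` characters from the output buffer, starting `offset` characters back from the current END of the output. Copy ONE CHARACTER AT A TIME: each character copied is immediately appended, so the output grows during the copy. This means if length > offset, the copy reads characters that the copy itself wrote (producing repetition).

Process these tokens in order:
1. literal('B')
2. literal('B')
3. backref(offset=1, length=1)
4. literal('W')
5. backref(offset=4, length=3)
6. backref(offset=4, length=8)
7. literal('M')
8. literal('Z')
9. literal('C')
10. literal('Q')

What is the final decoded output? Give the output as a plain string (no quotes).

Token 1: literal('B'). Output: "B"
Token 2: literal('B'). Output: "BB"
Token 3: backref(off=1, len=1). Copied 'B' from pos 1. Output: "BBB"
Token 4: literal('W'). Output: "BBBW"
Token 5: backref(off=4, len=3). Copied 'BBB' from pos 0. Output: "BBBWBBB"
Token 6: backref(off=4, len=8) (overlapping!). Copied 'WBBBWBBB' from pos 3. Output: "BBBWBBBWBBBWBBB"
Token 7: literal('M'). Output: "BBBWBBBWBBBWBBBM"
Token 8: literal('Z'). Output: "BBBWBBBWBBBWBBBMZ"
Token 9: literal('C'). Output: "BBBWBBBWBBBWBBBMZC"
Token 10: literal('Q'). Output: "BBBWBBBWBBBWBBBMZCQ"

Answer: BBBWBBBWBBBWBBBMZCQ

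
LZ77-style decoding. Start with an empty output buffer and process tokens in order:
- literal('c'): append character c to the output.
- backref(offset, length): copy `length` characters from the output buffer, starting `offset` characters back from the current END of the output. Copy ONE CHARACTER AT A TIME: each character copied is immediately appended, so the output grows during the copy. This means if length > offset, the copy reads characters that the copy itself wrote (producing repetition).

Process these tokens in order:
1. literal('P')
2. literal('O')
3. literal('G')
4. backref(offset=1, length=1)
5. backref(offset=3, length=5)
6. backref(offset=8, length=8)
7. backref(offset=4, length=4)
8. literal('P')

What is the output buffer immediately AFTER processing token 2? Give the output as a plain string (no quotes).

Token 1: literal('P'). Output: "P"
Token 2: literal('O'). Output: "PO"

Answer: PO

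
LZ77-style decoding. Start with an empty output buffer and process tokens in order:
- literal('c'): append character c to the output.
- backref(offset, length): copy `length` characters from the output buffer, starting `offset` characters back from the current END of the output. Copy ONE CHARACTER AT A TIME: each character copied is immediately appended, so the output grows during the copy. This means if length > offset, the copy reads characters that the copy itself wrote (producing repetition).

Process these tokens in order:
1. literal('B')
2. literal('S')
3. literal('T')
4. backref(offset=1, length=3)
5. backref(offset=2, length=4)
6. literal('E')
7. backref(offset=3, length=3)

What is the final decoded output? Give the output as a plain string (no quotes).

Answer: BSTTTTTTTTETTE

Derivation:
Token 1: literal('B'). Output: "B"
Token 2: literal('S'). Output: "BS"
Token 3: literal('T'). Output: "BST"
Token 4: backref(off=1, len=3) (overlapping!). Copied 'TTT' from pos 2. Output: "BSTTTT"
Token 5: backref(off=2, len=4) (overlapping!). Copied 'TTTT' from pos 4. Output: "BSTTTTTTTT"
Token 6: literal('E'). Output: "BSTTTTTTTTE"
Token 7: backref(off=3, len=3). Copied 'TTE' from pos 8. Output: "BSTTTTTTTTETTE"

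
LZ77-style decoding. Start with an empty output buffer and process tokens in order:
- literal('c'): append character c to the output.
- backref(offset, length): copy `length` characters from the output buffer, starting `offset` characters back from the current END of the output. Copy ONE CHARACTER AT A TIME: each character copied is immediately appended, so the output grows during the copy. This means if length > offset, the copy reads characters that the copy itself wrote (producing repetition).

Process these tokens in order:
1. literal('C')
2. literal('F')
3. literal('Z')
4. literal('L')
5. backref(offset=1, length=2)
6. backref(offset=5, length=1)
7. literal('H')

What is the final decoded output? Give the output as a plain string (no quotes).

Answer: CFZLLLFH

Derivation:
Token 1: literal('C'). Output: "C"
Token 2: literal('F'). Output: "CF"
Token 3: literal('Z'). Output: "CFZ"
Token 4: literal('L'). Output: "CFZL"
Token 5: backref(off=1, len=2) (overlapping!). Copied 'LL' from pos 3. Output: "CFZLLL"
Token 6: backref(off=5, len=1). Copied 'F' from pos 1. Output: "CFZLLLF"
Token 7: literal('H'). Output: "CFZLLLFH"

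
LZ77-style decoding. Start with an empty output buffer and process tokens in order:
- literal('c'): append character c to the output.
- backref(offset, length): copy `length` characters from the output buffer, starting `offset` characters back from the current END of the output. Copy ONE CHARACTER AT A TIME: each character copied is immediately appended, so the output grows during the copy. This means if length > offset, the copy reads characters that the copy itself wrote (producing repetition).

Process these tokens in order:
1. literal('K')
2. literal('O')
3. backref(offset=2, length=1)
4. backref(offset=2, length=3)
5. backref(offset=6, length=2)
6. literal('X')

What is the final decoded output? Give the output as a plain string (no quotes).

Token 1: literal('K'). Output: "K"
Token 2: literal('O'). Output: "KO"
Token 3: backref(off=2, len=1). Copied 'K' from pos 0. Output: "KOK"
Token 4: backref(off=2, len=3) (overlapping!). Copied 'OKO' from pos 1. Output: "KOKOKO"
Token 5: backref(off=6, len=2). Copied 'KO' from pos 0. Output: "KOKOKOKO"
Token 6: literal('X'). Output: "KOKOKOKOX"

Answer: KOKOKOKOX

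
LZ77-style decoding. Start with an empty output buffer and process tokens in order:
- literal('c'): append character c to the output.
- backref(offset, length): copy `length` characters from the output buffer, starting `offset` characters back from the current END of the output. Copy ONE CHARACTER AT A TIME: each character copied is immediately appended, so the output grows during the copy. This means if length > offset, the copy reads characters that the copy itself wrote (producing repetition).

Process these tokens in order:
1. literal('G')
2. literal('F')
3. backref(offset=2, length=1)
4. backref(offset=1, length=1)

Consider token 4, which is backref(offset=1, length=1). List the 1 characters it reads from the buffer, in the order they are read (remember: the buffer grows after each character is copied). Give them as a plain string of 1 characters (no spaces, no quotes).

Token 1: literal('G'). Output: "G"
Token 2: literal('F'). Output: "GF"
Token 3: backref(off=2, len=1). Copied 'G' from pos 0. Output: "GFG"
Token 4: backref(off=1, len=1). Buffer before: "GFG" (len 3)
  byte 1: read out[2]='G', append. Buffer now: "GFGG"

Answer: G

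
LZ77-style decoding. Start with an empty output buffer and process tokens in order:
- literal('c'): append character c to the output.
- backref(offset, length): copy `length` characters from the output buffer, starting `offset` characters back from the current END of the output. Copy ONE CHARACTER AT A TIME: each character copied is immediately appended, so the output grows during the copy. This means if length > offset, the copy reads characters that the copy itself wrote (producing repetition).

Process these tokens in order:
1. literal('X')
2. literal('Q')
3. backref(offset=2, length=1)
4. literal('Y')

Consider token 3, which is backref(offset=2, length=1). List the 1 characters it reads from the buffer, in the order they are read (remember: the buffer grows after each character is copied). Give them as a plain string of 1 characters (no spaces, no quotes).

Token 1: literal('X'). Output: "X"
Token 2: literal('Q'). Output: "XQ"
Token 3: backref(off=2, len=1). Buffer before: "XQ" (len 2)
  byte 1: read out[0]='X', append. Buffer now: "XQX"

Answer: X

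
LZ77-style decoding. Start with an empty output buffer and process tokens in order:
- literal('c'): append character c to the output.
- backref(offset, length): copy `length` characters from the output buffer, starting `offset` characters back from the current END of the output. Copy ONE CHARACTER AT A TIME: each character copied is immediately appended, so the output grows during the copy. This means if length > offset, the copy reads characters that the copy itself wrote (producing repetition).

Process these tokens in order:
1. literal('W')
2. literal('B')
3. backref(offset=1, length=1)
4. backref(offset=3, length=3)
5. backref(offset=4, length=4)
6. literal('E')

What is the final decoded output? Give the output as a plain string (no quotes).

Answer: WBBWBBBWBBE

Derivation:
Token 1: literal('W'). Output: "W"
Token 2: literal('B'). Output: "WB"
Token 3: backref(off=1, len=1). Copied 'B' from pos 1. Output: "WBB"
Token 4: backref(off=3, len=3). Copied 'WBB' from pos 0. Output: "WBBWBB"
Token 5: backref(off=4, len=4). Copied 'BWBB' from pos 2. Output: "WBBWBBBWBB"
Token 6: literal('E'). Output: "WBBWBBBWBBE"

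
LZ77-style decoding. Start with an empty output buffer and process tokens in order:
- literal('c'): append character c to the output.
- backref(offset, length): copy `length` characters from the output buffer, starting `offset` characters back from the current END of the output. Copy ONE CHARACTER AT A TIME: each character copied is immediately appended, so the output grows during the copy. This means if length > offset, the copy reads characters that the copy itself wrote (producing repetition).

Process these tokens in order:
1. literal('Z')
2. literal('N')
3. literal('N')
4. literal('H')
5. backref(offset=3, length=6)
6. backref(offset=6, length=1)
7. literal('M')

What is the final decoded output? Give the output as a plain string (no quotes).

Answer: ZNNHNNHNNHNM

Derivation:
Token 1: literal('Z'). Output: "Z"
Token 2: literal('N'). Output: "ZN"
Token 3: literal('N'). Output: "ZNN"
Token 4: literal('H'). Output: "ZNNH"
Token 5: backref(off=3, len=6) (overlapping!). Copied 'NNHNNH' from pos 1. Output: "ZNNHNNHNNH"
Token 6: backref(off=6, len=1). Copied 'N' from pos 4. Output: "ZNNHNNHNNHN"
Token 7: literal('M'). Output: "ZNNHNNHNNHNM"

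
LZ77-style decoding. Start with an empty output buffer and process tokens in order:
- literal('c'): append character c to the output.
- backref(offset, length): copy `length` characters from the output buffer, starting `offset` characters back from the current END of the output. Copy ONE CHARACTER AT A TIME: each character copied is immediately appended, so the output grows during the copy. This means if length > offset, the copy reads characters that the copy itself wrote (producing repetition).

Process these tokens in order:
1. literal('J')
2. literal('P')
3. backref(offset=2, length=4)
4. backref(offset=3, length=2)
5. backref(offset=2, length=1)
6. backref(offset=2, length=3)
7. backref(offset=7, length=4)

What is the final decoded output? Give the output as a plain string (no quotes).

Answer: JPJPJPPJPJPJPPJP

Derivation:
Token 1: literal('J'). Output: "J"
Token 2: literal('P'). Output: "JP"
Token 3: backref(off=2, len=4) (overlapping!). Copied 'JPJP' from pos 0. Output: "JPJPJP"
Token 4: backref(off=3, len=2). Copied 'PJ' from pos 3. Output: "JPJPJPPJ"
Token 5: backref(off=2, len=1). Copied 'P' from pos 6. Output: "JPJPJPPJP"
Token 6: backref(off=2, len=3) (overlapping!). Copied 'JPJ' from pos 7. Output: "JPJPJPPJPJPJ"
Token 7: backref(off=7, len=4). Copied 'PPJP' from pos 5. Output: "JPJPJPPJPJPJPPJP"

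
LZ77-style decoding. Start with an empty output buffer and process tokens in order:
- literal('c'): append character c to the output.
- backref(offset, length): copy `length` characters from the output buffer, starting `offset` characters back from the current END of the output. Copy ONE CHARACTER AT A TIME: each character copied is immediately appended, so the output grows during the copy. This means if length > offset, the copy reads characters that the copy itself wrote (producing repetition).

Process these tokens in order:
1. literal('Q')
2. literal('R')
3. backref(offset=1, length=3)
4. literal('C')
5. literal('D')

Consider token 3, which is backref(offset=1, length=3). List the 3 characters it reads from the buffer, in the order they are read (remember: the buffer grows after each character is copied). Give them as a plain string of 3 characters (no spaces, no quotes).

Answer: RRR

Derivation:
Token 1: literal('Q'). Output: "Q"
Token 2: literal('R'). Output: "QR"
Token 3: backref(off=1, len=3). Buffer before: "QR" (len 2)
  byte 1: read out[1]='R', append. Buffer now: "QRR"
  byte 2: read out[2]='R', append. Buffer now: "QRRR"
  byte 3: read out[3]='R', append. Buffer now: "QRRRR"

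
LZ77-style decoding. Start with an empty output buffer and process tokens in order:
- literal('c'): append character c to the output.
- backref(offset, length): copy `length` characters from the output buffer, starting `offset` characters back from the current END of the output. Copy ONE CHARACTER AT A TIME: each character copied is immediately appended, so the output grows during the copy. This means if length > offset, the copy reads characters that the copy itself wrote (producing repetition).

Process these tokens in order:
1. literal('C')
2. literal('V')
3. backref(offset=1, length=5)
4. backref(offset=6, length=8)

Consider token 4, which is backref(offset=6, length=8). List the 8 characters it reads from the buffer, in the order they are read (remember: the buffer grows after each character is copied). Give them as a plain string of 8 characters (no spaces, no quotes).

Answer: VVVVVVVV

Derivation:
Token 1: literal('C'). Output: "C"
Token 2: literal('V'). Output: "CV"
Token 3: backref(off=1, len=5) (overlapping!). Copied 'VVVVV' from pos 1. Output: "CVVVVVV"
Token 4: backref(off=6, len=8). Buffer before: "CVVVVVV" (len 7)
  byte 1: read out[1]='V', append. Buffer now: "CVVVVVVV"
  byte 2: read out[2]='V', append. Buffer now: "CVVVVVVVV"
  byte 3: read out[3]='V', append. Buffer now: "CVVVVVVVVV"
  byte 4: read out[4]='V', append. Buffer now: "CVVVVVVVVVV"
  byte 5: read out[5]='V', append. Buffer now: "CVVVVVVVVVVV"
  byte 6: read out[6]='V', append. Buffer now: "CVVVVVVVVVVVV"
  byte 7: read out[7]='V', append. Buffer now: "CVVVVVVVVVVVVV"
  byte 8: read out[8]='V', append. Buffer now: "CVVVVVVVVVVVVVV"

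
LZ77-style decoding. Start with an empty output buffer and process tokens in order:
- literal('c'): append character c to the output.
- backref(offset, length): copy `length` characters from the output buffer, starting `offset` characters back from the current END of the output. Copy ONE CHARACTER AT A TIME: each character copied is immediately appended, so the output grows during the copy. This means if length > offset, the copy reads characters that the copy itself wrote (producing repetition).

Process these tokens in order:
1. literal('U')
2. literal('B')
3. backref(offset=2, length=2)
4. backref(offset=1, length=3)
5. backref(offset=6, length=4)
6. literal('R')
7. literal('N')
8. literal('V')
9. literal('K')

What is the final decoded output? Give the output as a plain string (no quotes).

Answer: UBUBBBBBUBBRNVK

Derivation:
Token 1: literal('U'). Output: "U"
Token 2: literal('B'). Output: "UB"
Token 3: backref(off=2, len=2). Copied 'UB' from pos 0. Output: "UBUB"
Token 4: backref(off=1, len=3) (overlapping!). Copied 'BBB' from pos 3. Output: "UBUBBBB"
Token 5: backref(off=6, len=4). Copied 'BUBB' from pos 1. Output: "UBUBBBBBUBB"
Token 6: literal('R'). Output: "UBUBBBBBUBBR"
Token 7: literal('N'). Output: "UBUBBBBBUBBRN"
Token 8: literal('V'). Output: "UBUBBBBBUBBRNV"
Token 9: literal('K'). Output: "UBUBBBBBUBBRNVK"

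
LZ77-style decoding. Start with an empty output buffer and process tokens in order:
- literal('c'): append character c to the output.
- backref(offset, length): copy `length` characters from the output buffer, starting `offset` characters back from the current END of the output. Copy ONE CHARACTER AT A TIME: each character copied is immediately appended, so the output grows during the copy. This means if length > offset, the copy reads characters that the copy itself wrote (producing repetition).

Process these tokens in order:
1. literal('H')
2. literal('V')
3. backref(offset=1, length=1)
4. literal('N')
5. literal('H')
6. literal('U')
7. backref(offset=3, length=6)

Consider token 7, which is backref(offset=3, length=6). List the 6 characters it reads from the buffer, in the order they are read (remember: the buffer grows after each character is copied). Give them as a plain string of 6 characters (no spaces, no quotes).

Token 1: literal('H'). Output: "H"
Token 2: literal('V'). Output: "HV"
Token 3: backref(off=1, len=1). Copied 'V' from pos 1. Output: "HVV"
Token 4: literal('N'). Output: "HVVN"
Token 5: literal('H'). Output: "HVVNH"
Token 6: literal('U'). Output: "HVVNHU"
Token 7: backref(off=3, len=6). Buffer before: "HVVNHU" (len 6)
  byte 1: read out[3]='N', append. Buffer now: "HVVNHUN"
  byte 2: read out[4]='H', append. Buffer now: "HVVNHUNH"
  byte 3: read out[5]='U', append. Buffer now: "HVVNHUNHU"
  byte 4: read out[6]='N', append. Buffer now: "HVVNHUNHUN"
  byte 5: read out[7]='H', append. Buffer now: "HVVNHUNHUNH"
  byte 6: read out[8]='U', append. Buffer now: "HVVNHUNHUNHU"

Answer: NHUNHU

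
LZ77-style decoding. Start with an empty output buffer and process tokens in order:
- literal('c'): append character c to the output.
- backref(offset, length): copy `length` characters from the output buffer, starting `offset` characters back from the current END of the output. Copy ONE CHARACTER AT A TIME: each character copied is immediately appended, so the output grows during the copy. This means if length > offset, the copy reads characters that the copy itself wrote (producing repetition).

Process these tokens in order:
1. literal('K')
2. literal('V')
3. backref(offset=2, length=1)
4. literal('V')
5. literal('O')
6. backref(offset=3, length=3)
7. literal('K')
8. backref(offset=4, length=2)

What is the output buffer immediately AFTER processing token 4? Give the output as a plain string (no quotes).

Token 1: literal('K'). Output: "K"
Token 2: literal('V'). Output: "KV"
Token 3: backref(off=2, len=1). Copied 'K' from pos 0. Output: "KVK"
Token 4: literal('V'). Output: "KVKV"

Answer: KVKV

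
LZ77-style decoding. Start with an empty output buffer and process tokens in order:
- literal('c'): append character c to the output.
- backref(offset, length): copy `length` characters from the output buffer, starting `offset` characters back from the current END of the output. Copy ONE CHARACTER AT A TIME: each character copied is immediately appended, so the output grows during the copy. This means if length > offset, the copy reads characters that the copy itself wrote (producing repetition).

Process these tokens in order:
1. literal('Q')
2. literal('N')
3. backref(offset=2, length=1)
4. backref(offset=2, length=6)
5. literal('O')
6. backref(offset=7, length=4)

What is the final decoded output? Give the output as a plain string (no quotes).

Token 1: literal('Q'). Output: "Q"
Token 2: literal('N'). Output: "QN"
Token 3: backref(off=2, len=1). Copied 'Q' from pos 0. Output: "QNQ"
Token 4: backref(off=2, len=6) (overlapping!). Copied 'NQNQNQ' from pos 1. Output: "QNQNQNQNQ"
Token 5: literal('O'). Output: "QNQNQNQNQO"
Token 6: backref(off=7, len=4). Copied 'NQNQ' from pos 3. Output: "QNQNQNQNQONQNQ"

Answer: QNQNQNQNQONQNQ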